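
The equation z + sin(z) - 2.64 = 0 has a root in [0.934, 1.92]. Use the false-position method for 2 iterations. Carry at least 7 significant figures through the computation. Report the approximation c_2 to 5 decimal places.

1.66623

f(0.934000) = -0.901995, f(1.920000) = 0.219645
step 1: c = 1.726916, f(c) = 0.074754 > 0 → new bracket [0.934000, 1.726916]
step 2: c = 1.666231, f(c) = 0.021681 > 0 → new bracket [0.934000, 1.666231]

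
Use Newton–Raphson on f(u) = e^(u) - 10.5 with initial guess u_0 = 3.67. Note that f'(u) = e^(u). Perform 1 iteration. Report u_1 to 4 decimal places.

u_0 = 3.670000: f = 28.751906, f' = 39.251906 → u_1 = 3.670000 - (28.751906)/(39.251906) = 2.937503

2.9375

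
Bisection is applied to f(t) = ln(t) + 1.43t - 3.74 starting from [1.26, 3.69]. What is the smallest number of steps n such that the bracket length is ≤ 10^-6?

22

Initial width b − a = 3.69 − 1.26 = 2.430000.
After n steps the width is (b−a)/2^n; need (b−a)/2^n ≤ 10^-6.
So n ≥ log₂(2.430000/10^-6) = log₂(2430000.0000) ≈ 21.2125.
Hence n = 22.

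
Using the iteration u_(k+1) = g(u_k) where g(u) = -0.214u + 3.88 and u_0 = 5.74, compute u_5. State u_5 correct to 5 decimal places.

u_1 = g(5.740000) = 2.651640
u_2 = g(2.651640) = 3.312549
u_3 = g(3.312549) = 3.171115
u_4 = g(3.171115) = 3.201381
u_5 = g(3.201381) = 3.194904

3.19490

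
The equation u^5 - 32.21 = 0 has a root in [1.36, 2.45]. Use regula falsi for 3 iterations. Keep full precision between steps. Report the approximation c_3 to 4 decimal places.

f(1.360000) = -27.557413, f(2.450000) = 56.063515
step 1: c = 1.719211, f(c) = -17.190819 < 0 → new bracket [1.719211, 2.450000]
step 2: c = 1.890708, f(c) = -8.048607 < 0 → new bracket [1.890708, 2.450000]
step 3: c = 1.960921, f(c) = -3.216510 < 0 → new bracket [1.960921, 2.450000]

1.9609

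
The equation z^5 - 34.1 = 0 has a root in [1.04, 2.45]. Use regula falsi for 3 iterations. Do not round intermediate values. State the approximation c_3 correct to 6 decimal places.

f(1.040000) = -32.883347, f(2.450000) = 54.173515
step 1: c = 1.572589, f(c) = -24.482193 < 0 → new bracket [1.572589, 2.450000]
step 2: c = 1.845690, f(c) = -12.681275 < 0 → new bracket [1.845690, 2.450000]
step 3: c = 1.960318, f(c) = -5.151082 < 0 → new bracket [1.960318, 2.450000]

1.960318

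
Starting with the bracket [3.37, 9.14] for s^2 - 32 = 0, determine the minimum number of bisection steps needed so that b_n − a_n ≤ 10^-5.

20

Initial width b − a = 9.14 − 3.37 = 5.770000.
After n steps the width is (b−a)/2^n; need (b−a)/2^n ≤ 10^-5.
So n ≥ log₂(5.770000/10^-5) = log₂(577000.0000) ≈ 19.1382.
Hence n = 20.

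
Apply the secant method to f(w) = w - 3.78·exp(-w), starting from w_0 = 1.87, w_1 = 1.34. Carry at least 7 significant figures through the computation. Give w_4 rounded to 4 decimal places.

1.1715

f(w_0) = 1.287413, f(w_1) = 0.350223
w_2 = 1.340000 - (0.350223)·(1.340000 - 1.870000)/(0.350223 - (1.287413)) = 1.141941; f(w_2) = -0.064630
w_3 = 1.141941 - (-0.064630)·(1.141941 - 1.340000)/(-0.064630 - (0.350223)) = 1.172797; f(w_3) = 0.002886
w_4 = 1.172797 - (0.002886)·(1.172797 - 1.141941)/(0.002886 - (-0.064630)) = 1.171478; f(w_4) = 0.000023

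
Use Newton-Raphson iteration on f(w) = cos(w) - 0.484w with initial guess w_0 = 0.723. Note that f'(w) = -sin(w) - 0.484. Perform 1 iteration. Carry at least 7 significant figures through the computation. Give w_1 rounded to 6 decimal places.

Newton update: w ← w − f(w)/f'(w).
w_0 = 0.723000: f = 0.399892, f' = -1.145637 → w_1 = 0.723000 - (0.399892)/(-1.145637) = 1.072057

1.072057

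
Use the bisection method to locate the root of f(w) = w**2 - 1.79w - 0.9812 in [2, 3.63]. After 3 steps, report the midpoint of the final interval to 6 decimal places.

2.305625

f(2.000000) = -0.561200, f(3.630000) = 5.698000 (opposite signs)
step 1: m = 2.815000, f(m) = 1.904175 > 0 → root in [2.000000, 2.815000]
step 2: m = 2.407500, f(m) = 0.505431 > 0 → root in [2.000000, 2.407500]
step 3: m = 2.203750, f(m) = -0.069398 < 0 → root in [2.203750, 2.407500]
Midpoint of [2.203750, 2.407500] = 2.305625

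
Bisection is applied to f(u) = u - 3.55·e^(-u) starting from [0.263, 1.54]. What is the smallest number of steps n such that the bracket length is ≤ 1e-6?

21

Initial width b − a = 1.54 − 0.263 = 1.277000.
After n steps the width is (b−a)/2^n; need (b−a)/2^n ≤ 1e-6.
So n ≥ log₂(1.277000/1e-6) = log₂(1277000.0000) ≈ 20.2843.
Hence n = 21.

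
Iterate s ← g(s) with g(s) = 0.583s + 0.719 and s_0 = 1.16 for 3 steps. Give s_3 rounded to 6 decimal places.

s_1 = g(1.160000) = 1.395280
s_2 = g(1.395280) = 1.532448
s_3 = g(1.532448) = 1.612417

1.612417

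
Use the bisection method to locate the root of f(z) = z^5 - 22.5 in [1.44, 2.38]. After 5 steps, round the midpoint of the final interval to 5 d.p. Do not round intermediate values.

1.86594

f(1.440000) = -16.308264, f(2.380000) = 53.863317 (opposite signs)
step 1: m = 1.910000, f(m) = 2.919490 > 0 → root in [1.440000, 1.910000]
step 2: m = 1.675000, f(m) = -9.315185 < 0 → root in [1.675000, 1.910000]
step 3: m = 1.792500, f(m) = -3.994713 < 0 → root in [1.792500, 1.910000]
step 4: m = 1.851250, f(m) = -0.756705 < 0 → root in [1.851250, 1.910000]
step 5: m = 1.880625, f(m) = 1.023992 > 0 → root in [1.851250, 1.880625]
Midpoint of [1.851250, 1.880625] = 1.865937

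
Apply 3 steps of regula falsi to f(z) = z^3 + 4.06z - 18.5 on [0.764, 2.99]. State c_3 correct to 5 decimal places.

2.10910

False-position update: c = (a·f(b) − b·f(a))/(f(b) − f(a)); replace the endpoint whose sign matches f(c).
f(0.764000) = -14.952216, f(2.990000) = 20.370299
step 1: c = 1.706278, f(c) = -6.604878 < 0 → new bracket [1.706278, 2.990000]
step 2: c = 2.020598, f(c) = -2.046646 < 0 → new bracket [2.020598, 2.990000]
step 3: c = 2.109103, f(c) = -0.555082 < 0 → new bracket [2.109103, 2.990000]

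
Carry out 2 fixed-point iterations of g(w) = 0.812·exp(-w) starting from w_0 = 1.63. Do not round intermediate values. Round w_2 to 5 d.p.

w_1 = g(1.630000) = 0.159095
w_2 = g(0.159095) = 0.692567

0.69257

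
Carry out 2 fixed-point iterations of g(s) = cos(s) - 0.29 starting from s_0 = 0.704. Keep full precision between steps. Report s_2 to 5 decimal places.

0.60054

s_1 = g(0.704000) = 0.472259
s_2 = g(0.472259) = 0.600543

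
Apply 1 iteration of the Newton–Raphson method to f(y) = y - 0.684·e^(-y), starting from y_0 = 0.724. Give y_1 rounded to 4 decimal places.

0.4293

f'(y) = 1 + 0.684·e^(-y)
y_0 = 0.724000: f = 0.392391, f' = 1.331609 → y_1 = 0.724000 - (0.392391)/(1.331609) = 0.429326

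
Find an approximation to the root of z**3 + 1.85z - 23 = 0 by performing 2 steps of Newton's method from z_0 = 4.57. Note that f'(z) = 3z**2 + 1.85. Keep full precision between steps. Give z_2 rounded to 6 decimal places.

z_0 = 4.570000: f = 80.898493, f' = 64.504700 → z_1 = 4.570000 - (80.898493)/(64.504700) = 3.315851
z_1 = 3.315851: f = 19.591674, f' = 34.834607 → z_2 = 3.315851 - (19.591674)/(34.834607) = 2.753431

2.753431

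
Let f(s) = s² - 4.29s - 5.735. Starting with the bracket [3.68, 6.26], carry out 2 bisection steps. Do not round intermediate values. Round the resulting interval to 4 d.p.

[4.9700, 5.6150]

f(3.680000) = -7.979800, f(6.260000) = 6.597200 (opposite signs)
step 1: m = 4.970000, f(m) = -2.355400 < 0 → root in [4.970000, 6.260000]
step 2: m = 5.615000, f(m) = 1.704875 > 0 → root in [4.970000, 5.615000]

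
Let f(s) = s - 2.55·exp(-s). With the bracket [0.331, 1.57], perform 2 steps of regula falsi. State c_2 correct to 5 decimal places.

0.98373

False-position update: c = (a·f(b) − b·f(a))/(f(b) − f(a)); replace the endpoint whose sign matches f(c).
f(0.331000) = -1.500423, f(1.570000) = 1.039485
step 1: c = 1.062926, f(c) = 0.182045 > 0 → new bracket [0.331000, 1.062926]
step 2: c = 0.983731, f(c) = 0.030251 > 0 → new bracket [0.331000, 0.983731]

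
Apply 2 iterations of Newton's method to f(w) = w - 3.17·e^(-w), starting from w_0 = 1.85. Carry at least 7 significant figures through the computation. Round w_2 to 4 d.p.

1.0738

Newton update: w ← w − f(w)/f'(w).
f'(w) = 1 + 3.17·e^(-w)
w_0 = 1.850000: f = 1.351558, f' = 1.498442 → w_1 = 1.850000 - (1.351558)/(1.498442) = 0.948024
w_1 = 0.948024: f = -0.280369, f' = 2.228394 → w_2 = 0.948024 - (-0.280369)/(2.228394) = 1.073841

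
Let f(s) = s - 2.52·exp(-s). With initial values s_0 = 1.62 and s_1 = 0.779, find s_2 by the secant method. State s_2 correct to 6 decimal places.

f(s_0) = 1.121295, f(s_1) = -0.377339
s_2 = 0.779000 - (-0.377339)·(0.779000 - 1.620000)/(-0.377339 - (1.121295)) = 0.990754; f(s_2) = 0.055087

0.990754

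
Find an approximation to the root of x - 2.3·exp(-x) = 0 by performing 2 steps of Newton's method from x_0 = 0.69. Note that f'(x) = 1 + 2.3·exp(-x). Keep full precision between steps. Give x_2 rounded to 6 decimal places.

0.918183

Newton update: x ← x − f(x)/f'(x).
x_0 = 0.690000: f = -0.463625, f' = 2.153625 → x_1 = 0.690000 - (-0.463625)/(2.153625) = 0.905277
x_1 = 0.905277: f = -0.024912, f' = 1.930189 → x_2 = 0.905277 - (-0.024912)/(1.930189) = 0.918183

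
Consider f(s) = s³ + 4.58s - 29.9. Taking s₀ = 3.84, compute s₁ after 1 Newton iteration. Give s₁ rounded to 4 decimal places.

f'(s) = 3s² + 4.58
s_0 = 3.840000: f = 44.310304, f' = 48.816800 → s_1 = 3.840000 - (44.310304)/(48.816800) = 2.932314

2.9323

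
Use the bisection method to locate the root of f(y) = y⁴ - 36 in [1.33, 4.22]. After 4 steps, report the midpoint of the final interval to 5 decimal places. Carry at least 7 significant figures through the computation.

f(1.330000) = -32.870993, f(4.220000) = 281.139111 (opposite signs)
step 1: m = 2.775000, f(m) = 23.299625 > 0 → root in [1.330000, 2.775000]
step 2: m = 2.052500, f(m) = -18.252685 < 0 → root in [2.052500, 2.775000]
step 3: m = 2.413750, f(m) = -2.055521 < 0 → root in [2.413750, 2.775000]
step 4: m = 2.594375, f(m) = 9.303421 > 0 → root in [2.413750, 2.594375]
Midpoint of [2.413750, 2.594375] = 2.504063

2.50406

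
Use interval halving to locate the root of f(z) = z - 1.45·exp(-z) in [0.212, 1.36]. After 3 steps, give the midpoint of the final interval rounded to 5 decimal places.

f(0.212000) = -0.960999, f(1.360000) = 0.987842 (opposite signs)
step 1: m = 0.786000, f(m) = 0.125287 > 0 → root in [0.212000, 0.786000]
step 2: m = 0.499000, f(m) = -0.381349 < 0 → root in [0.499000, 0.786000]
step 3: m = 0.642500, f(m) = -0.120165 < 0 → root in [0.642500, 0.786000]
Midpoint of [0.642500, 0.786000] = 0.714250

0.71425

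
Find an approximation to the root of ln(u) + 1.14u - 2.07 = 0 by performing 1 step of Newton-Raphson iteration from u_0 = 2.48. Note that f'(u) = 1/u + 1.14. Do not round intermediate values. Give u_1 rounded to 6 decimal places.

1.400794

u_0 = 2.480000: f = 1.665459, f' = 1.543226 → u_1 = 2.480000 - (1.665459)/(1.543226) = 1.400794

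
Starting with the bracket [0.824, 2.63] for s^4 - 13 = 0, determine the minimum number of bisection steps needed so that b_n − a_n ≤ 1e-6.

21

Initial width b − a = 2.63 − 0.824 = 1.806000.
After n steps the width is (b−a)/2^n; need (b−a)/2^n ≤ 1e-6.
So n ≥ log₂(1.806000/1e-6) = log₂(1806000.0000) ≈ 20.7844.
Hence n = 21.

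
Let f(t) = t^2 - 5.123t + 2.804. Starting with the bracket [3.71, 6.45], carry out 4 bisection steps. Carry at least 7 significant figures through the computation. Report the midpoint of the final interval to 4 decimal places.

4.4806

f(3.710000) = -2.438230, f(6.450000) = 11.363150 (opposite signs)
step 1: m = 5.080000, f(m) = 2.585560 > 0 → root in [3.710000, 5.080000]
step 2: m = 4.395000, f(m) = -0.395560 < 0 → root in [4.395000, 5.080000]
step 3: m = 4.737500, f(m) = 0.977694 > 0 → root in [4.395000, 4.737500]
step 4: m = 4.566250, f(m) = 0.261740 > 0 → root in [4.395000, 4.566250]
Midpoint of [4.395000, 4.566250] = 4.480625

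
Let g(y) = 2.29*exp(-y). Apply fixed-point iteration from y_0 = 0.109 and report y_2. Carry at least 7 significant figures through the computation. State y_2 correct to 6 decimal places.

y_1 = g(0.109000) = 2.053513
y_2 = g(2.053513) = 0.293769

0.293769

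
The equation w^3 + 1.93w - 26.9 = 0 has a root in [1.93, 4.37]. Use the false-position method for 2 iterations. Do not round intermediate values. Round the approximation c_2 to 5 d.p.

2.63155

False-position update: c = (a·f(b) − b·f(a))/(f(b) − f(a)); replace the endpoint whose sign matches f(c).
f(1.930000) = -15.986043, f(4.370000) = 64.987553
step 1: c = 2.411712, f(c) = -8.218025 < 0 → new bracket [2.411712, 4.370000]
step 2: c = 2.631548, f(c) = -3.597514 < 0 → new bracket [2.631548, 4.370000]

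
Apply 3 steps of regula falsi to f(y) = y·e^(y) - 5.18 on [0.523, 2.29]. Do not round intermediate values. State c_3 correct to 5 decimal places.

1.20785

f(0.523000) = -4.297656, f(2.290000) = 17.433607
step 1: c = 0.872449, f(c) = -3.092438 < 0 → new bracket [0.872449, 2.290000]
step 2: c = 1.086016, f(c) = -1.962735 < 0 → new bracket [1.086016, 2.290000]
step 3: c = 1.207848, f(c) = -1.138207 < 0 → new bracket [1.207848, 2.290000]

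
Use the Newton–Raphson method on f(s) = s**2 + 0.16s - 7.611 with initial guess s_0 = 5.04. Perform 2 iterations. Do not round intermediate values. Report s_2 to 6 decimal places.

f'(s) = 2s + 0.16
s_0 = 5.040000: f = 18.597000, f' = 10.240000 → s_1 = 5.040000 - (18.597000)/(10.240000) = 3.223887
s_1 = 3.223887: f = 3.298267, f' = 6.607773 → s_2 = 3.223887 - (3.298267)/(6.607773) = 2.724737

2.724737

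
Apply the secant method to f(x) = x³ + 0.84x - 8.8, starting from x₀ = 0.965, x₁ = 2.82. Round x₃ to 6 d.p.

1.786491

f(x_0) = -7.090768, f(x_1) = 15.994568
x_2 = 2.820000 - (15.994568)·(2.820000 - 0.965000)/(15.994568 - (-7.090768)) = 1.534772; f(x_2) = -3.895599
x_3 = 1.534772 - (-3.895599)·(1.534772 - 2.820000)/(-3.895599 - (15.994568)) = 1.786491; f(x_3) = -1.597673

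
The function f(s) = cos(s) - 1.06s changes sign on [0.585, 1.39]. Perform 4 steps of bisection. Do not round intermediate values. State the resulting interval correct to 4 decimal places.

f(0.585000) = 0.213612, f(1.390000) = -1.293587 (opposite signs)
step 1: m = 0.987500, f(m) = -0.495972 < 0 → root in [0.585000, 0.987500]
step 2: m = 0.786250, f(m) = -0.126921 < 0 → root in [0.585000, 0.786250]
step 3: m = 0.685625, f(m) = 0.047261 > 0 → root in [0.685625, 0.786250]
step 4: m = 0.735937, f(m) = -0.038892 < 0 → root in [0.685625, 0.735937]

[0.6856, 0.7359]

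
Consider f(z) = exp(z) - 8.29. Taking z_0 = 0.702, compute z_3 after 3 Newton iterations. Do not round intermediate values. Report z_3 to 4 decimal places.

f'(z) = exp(z)
z_0 = 0.702000: f = -6.272216, f' = 2.017784 → z_1 = 0.702000 - (-6.272216)/(2.017784) = 3.810467
z_1 = 3.810467: f = 36.881530, f' = 45.171530 → z_2 = 3.810467 - (36.881530)/(45.171530) = 2.993990
z_2 = 2.993990: f = 11.675179, f' = 19.965179 → z_3 = 2.993990 - (11.675179)/(19.965179) = 2.409213

2.4092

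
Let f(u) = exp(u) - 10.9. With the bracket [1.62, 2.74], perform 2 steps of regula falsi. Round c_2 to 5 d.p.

2.36494

f(1.620000) = -5.846910, f(2.740000) = 4.586985
step 1: c = 2.247622, f(c) = -1.434802 < 0 → new bracket [2.247622, 2.740000]
step 2: c = 2.364940, f(c) = -0.256601 < 0 → new bracket [2.364940, 2.740000]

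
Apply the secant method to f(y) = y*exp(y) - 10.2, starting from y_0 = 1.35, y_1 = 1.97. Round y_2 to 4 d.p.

Secant update: y_(k+1) = y_k − f(y_k)·(y_k − y_(k-1))/(f(y_k) − f(y_(k-1))).
f(y_0) = -4.992476, f(y_1) = 3.926233
y_2 = 1.970000 - (3.926233)·(1.970000 - 1.350000)/(3.926233 - (-4.992476)) = 1.697061; f(y_2) = -0.937641

1.6971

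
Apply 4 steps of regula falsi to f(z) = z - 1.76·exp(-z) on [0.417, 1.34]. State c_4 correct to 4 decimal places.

0.7949

f(0.417000) = -0.742877, f(1.340000) = 0.879152
step 1: c = 0.839727, f(c) = 0.079709 > 0 → new bracket [0.417000, 0.839727]
step 2: c = 0.798765, f(c) = 0.006968 > 0 → new bracket [0.417000, 0.798765]
step 3: c = 0.795217, f(c) = 0.000606 > 0 → new bracket [0.417000, 0.795217]
step 4: c = 0.794908, f(c) = 0.000053 > 0 → new bracket [0.417000, 0.794908]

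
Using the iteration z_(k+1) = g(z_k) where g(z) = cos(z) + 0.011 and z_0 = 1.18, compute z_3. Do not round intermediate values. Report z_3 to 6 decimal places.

0.604677

z_1 = g(1.180000) = 0.391925
z_2 = g(0.391925) = 0.935176
z_3 = g(0.935176) = 0.604677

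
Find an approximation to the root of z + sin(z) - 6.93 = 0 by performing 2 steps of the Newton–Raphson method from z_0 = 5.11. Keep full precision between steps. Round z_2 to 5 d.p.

6.56936

Newton update: z ← z − f(z)/f'(z).
f'(z) = 1 + cos(z)
z_0 = 5.110000: f = -2.741989, f' = 1.387217 → z_1 = 5.110000 - (-2.741989)/(1.387217) = 7.086611
z_1 = 7.086611: f = 0.876350, f' = 1.694245 → z_2 = 7.086611 - (0.876350)/(1.694245) = 6.569360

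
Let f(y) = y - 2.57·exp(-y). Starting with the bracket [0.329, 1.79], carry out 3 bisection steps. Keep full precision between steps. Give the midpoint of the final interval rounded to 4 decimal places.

f(0.329000) = -1.520483, f(1.790000) = 1.360912 (opposite signs)
step 1: m = 1.059500, f(m) = 0.168663 > 0 → root in [0.329000, 1.059500]
step 2: m = 0.694250, f(m) = -0.589334 < 0 → root in [0.694250, 1.059500]
step 3: m = 0.876875, f(m) = -0.192454 < 0 → root in [0.876875, 1.059500]
Midpoint of [0.876875, 1.059500] = 0.968188

0.9682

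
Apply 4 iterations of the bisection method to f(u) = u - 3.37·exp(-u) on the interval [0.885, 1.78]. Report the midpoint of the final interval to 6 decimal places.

f(0.885000) = -0.505847, f(1.780000) = 1.211689 (opposite signs)
step 1: m = 1.332500, f(m) = 0.443437 > 0 → root in [0.885000, 1.332500]
step 2: m = 1.108750, f(m) = -0.003253 < 0 → root in [1.108750, 1.332500]
step 3: m = 1.220625, f(m) = 0.226321 > 0 → root in [1.108750, 1.220625]
step 4: m = 1.164688, f(m) = 0.113180 > 0 → root in [1.108750, 1.164688]
Midpoint of [1.108750, 1.164688] = 1.136719

1.136719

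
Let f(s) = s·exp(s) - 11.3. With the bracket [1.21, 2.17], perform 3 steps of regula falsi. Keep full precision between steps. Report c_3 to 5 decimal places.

1.81677

f(1.210000) = -7.242284, f(2.170000) = 7.705476
step 1: c = 1.675126, f(c) = -2.355718 < 0 → new bracket [1.675126, 2.170000]
step 2: c = 1.790995, f(c) = -0.562236 < 0 → new bracket [1.790995, 2.170000]
step 3: c = 1.816769, f(c) = -0.123327 < 0 → new bracket [1.816769, 2.170000]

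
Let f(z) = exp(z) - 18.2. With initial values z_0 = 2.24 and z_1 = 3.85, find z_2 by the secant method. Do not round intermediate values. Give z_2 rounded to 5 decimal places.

2.61710

f(z_0) = -8.806669, f(z_1) = 28.793063
z_2 = 3.850000 - (28.793063)·(3.850000 - 2.240000)/(28.793063 - (-8.806669)) = 2.617097; f(z_2) = -4.504097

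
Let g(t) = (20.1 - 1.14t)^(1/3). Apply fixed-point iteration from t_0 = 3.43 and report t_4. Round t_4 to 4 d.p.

2.5793

t_1 = g(3.430000) = 2.529767
t_2 = g(2.529767) = 2.582129
t_3 = g(2.582129) = 2.579141
t_4 = g(2.579141) = 2.579312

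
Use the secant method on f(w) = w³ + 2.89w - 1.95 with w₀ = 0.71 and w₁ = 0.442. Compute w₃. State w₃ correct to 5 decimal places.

f(w_0) = 0.459811, f(w_1) = -0.586269
w_2 = 0.442000 - (-0.586269)·(0.442000 - 0.710000)/(-0.586269 - (0.459811)) = 0.592199; f(w_2) = -0.030861
w_3 = 0.592199 - (-0.030861)·(0.592199 - 0.442000)/(-0.030861 - (-0.586269)) = 0.600545; f(w_3) = 0.002163

0.60054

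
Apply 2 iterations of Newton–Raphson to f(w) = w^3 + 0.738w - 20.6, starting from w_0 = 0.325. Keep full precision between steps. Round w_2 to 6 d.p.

13.071820

f'(w) = 3w^2 + 0.738
w_0 = 0.325000: f = -20.325822, f' = 1.054875 → w_1 = 0.325000 - (-20.325822)/(1.054875) = 19.593465
w_1 = 19.593465: f = 7515.866876, f' = 1152.449596 → w_2 = 19.593465 - (7515.866876)/(1152.449596) = 13.071820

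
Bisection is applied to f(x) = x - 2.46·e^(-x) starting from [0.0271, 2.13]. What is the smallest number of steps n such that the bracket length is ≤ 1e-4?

15

Initial width b − a = 2.13 − 0.0271 = 2.102900.
After n steps the width is (b−a)/2^n; need (b−a)/2^n ≤ 1e-4.
So n ≥ log₂(2.102900/1e-4) = log₂(21029.0000) ≈ 14.3601.
Hence n = 15.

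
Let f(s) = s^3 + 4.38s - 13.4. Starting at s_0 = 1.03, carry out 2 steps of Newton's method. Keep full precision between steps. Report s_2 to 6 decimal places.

f'(s) = 3s^2 + 4.38
s_0 = 1.030000: f = -7.795873, f' = 7.562700 → s_1 = 1.030000 - (-7.795873)/(7.562700) = 2.060832
s_1 = 2.060832: f = 4.378856, f' = 17.121085 → s_2 = 2.060832 - (4.378856)/(17.121085) = 1.805074

1.805074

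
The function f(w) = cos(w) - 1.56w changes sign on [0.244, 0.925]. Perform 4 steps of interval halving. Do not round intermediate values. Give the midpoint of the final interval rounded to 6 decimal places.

f(0.244000) = 0.589739, f(0.925000) = -0.841165 (opposite signs)
step 1: m = 0.584500, f(m) = -0.077832 < 0 → root in [0.244000, 0.584500]
step 2: m = 0.414250, f(m) = 0.269188 > 0 → root in [0.414250, 0.584500]
step 3: m = 0.499375, f(m) = 0.098857 > 0 → root in [0.499375, 0.584500]
step 4: m = 0.541937, f(m) = 0.011288 > 0 → root in [0.541937, 0.584500]
Midpoint of [0.541937, 0.584500] = 0.563219

0.563219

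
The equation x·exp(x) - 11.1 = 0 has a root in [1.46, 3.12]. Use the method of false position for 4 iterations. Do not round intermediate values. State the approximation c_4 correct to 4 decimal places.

1.7543

f(1.460000) = -4.813299, f(3.120000) = 59.556704
step 1: c = 1.584127, f(c) = -3.377324 < 0 → new bracket [1.584127, 3.120000]
step 2: c = 1.666549, f(c) = -2.277509 < 0 → new bracket [1.666549, 3.120000]
step 3: c = 1.720083, f(c) = -1.493344 < 0 → new bracket [1.720083, 3.120000]
step 4: c = 1.754327, f(c) = -0.960772 < 0 → new bracket [1.754327, 3.120000]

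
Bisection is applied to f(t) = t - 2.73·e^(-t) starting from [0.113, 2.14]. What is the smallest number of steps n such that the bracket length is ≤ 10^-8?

Initial width b − a = 2.14 − 0.113 = 2.027000.
After n steps the width is (b−a)/2^n; need (b−a)/2^n ≤ 10^-8.
So n ≥ log₂(2.027000/10^-8) = log₂(202700000.0000) ≈ 27.5948.
Hence n = 28.

28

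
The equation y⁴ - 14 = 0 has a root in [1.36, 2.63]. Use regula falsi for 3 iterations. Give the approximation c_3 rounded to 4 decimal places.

False-position update: c = (a·f(b) − b·f(a))/(f(b) − f(a)); replace the endpoint whose sign matches f(c).
f(1.360000) = -10.578980, f(2.630000) = 33.843506
step 1: c = 1.662444, f(c) = -6.361856 < 0 → new bracket [1.662444, 2.630000]
step 2: c = 1.815544, f(c) = -3.135064 < 0 → new bracket [1.815544, 2.630000]
step 3: c = 1.884594, f(c) = -1.385463 < 0 → new bracket [1.884594, 2.630000]

1.8846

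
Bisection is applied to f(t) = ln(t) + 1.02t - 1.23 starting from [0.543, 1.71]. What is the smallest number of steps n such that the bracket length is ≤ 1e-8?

27

Initial width b − a = 1.71 − 0.543 = 1.167000.
After n steps the width is (b−a)/2^n; need (b−a)/2^n ≤ 1e-8.
So n ≥ log₂(1.167000/1e-8) = log₂(116700000.0000) ≈ 26.7982.
Hence n = 27.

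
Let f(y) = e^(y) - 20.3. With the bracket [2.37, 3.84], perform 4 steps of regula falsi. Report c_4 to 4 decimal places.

2.9988

f(2.370000) = -9.602608, f(3.840000) = 26.225474
step 1: c = 2.763988, f(c) = -4.437022 < 0 → new bracket [2.763988, 3.840000]
step 2: c = 2.919692, f(c) = -1.764413 < 0 → new bracket [2.919692, 3.840000]
step 3: c = 2.977706, f(c) = -0.657288 < 0 → new bracket [2.977706, 3.840000]
step 4: c = 2.998790, f(c) = -0.238760 < 0 → new bracket [2.998790, 3.840000]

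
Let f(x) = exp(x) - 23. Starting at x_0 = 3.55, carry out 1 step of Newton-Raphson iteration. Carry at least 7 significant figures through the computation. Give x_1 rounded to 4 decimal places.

f'(x) = exp(x)
x_0 = 3.550000: f = 11.813317, f' = 34.813317 → x_1 = 3.550000 - (11.813317)/(34.813317) = 3.210667

3.2107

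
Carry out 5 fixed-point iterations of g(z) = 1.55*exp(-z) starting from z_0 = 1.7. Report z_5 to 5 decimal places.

0.59523

z_1 = g(1.700000) = 0.283159
z_2 = g(0.283159) = 1.167769
z_3 = g(1.167769) = 0.482143
z_4 = g(0.482143) = 0.957061
z_5 = g(0.957061) = 0.595231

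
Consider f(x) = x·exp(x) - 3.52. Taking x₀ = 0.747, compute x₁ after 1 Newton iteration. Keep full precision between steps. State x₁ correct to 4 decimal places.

f'(x) = (x + 1)·exp(x)
x_0 = 0.747000: f = -1.943338, f' = 3.687320 → x_1 = 0.747000 - (-1.943338)/(3.687320) = 1.274033

1.2740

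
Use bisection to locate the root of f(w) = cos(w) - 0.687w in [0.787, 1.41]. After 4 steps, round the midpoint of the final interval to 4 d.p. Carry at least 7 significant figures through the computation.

0.8843

f(0.787000) = 0.165304, f(1.410000) = -0.808566 (opposite signs)
step 1: m = 1.098500, f(m) = -0.299737 < 0 → root in [0.787000, 1.098500]
step 2: m = 0.942750, f(m) = -0.060104 < 0 → root in [0.787000, 0.942750]
step 3: m = 0.864875, f(m) = 0.054566 > 0 → root in [0.864875, 0.942750]
step 4: m = 0.903813, f(m) = -0.002300 < 0 → root in [0.864875, 0.903813]
Midpoint of [0.864875, 0.903813] = 0.884344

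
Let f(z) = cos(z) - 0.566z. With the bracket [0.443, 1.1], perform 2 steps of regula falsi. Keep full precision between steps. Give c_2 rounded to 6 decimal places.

f(0.443000) = 0.652732, f(1.100000) = -0.169004
step 1: c = 0.964877, f(c) = 0.023398 > 0 → new bracket [0.964877, 1.100000]
step 2: c = 0.981309, f(c) = 0.000514 > 0 → new bracket [0.981309, 1.100000]

0.981309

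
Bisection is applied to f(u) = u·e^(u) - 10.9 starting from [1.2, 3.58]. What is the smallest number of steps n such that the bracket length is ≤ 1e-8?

28

Initial width b − a = 3.58 − 1.2 = 2.380000.
After n steps the width is (b−a)/2^n; need (b−a)/2^n ≤ 1e-8.
So n ≥ log₂(2.380000/1e-8) = log₂(238000000.0000) ≈ 27.8264.
Hence n = 28.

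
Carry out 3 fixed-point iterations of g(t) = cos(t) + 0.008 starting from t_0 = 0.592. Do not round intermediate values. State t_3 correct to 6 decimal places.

t_1 = g(0.592000) = 0.837826
t_2 = g(0.837826) = 0.677080
t_3 = g(0.677080) = 0.787406

0.787406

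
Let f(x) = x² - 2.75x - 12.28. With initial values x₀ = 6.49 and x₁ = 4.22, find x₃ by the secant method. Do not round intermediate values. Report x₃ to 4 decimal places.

5.1616

f(x_0) = 11.992600, f(x_1) = -6.076600
x_2 = 4.220000 - (-6.076600)·(4.220000 - 6.490000)/(-6.076600 - (11.992600)) = 4.983392; f(x_2) = -1.150132
x_3 = 4.983392 - (-1.150132)·(4.983392 - 4.220000)/(-1.150132 - (-6.076600)) = 5.161613; f(x_3) = 0.167816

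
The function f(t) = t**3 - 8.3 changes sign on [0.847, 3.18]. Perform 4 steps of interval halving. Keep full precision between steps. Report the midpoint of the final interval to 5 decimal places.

f(0.847000) = -7.692355, f(3.180000) = 23.857432 (opposite signs)
step 1: m = 2.013500, f(m) = -0.136904 < 0 → root in [2.013500, 3.180000]
step 2: m = 2.596750, f(m) = 9.210172 > 0 → root in [2.013500, 2.596750]
step 3: m = 2.305125, f(m) = 3.948515 > 0 → root in [2.013500, 2.305125]
step 4: m = 2.159313, f(m) = 1.768076 > 0 → root in [2.013500, 2.159313]
Midpoint of [2.013500, 2.159313] = 2.086406

2.08641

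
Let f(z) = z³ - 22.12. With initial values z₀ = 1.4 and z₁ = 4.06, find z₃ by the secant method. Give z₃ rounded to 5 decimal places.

f(z_0) = -19.376000, f(z_1) = 44.803416
z_2 = 4.060000 - (44.803416)·(4.060000 - 1.400000)/(44.803416 - (-19.376000)) = 2.203064; f(z_2) = -11.427453
z_3 = 2.203064 - (-11.427453)·(2.203064 - 4.060000)/(-11.427453 - (44.803416)) = 2.580437; f(z_3) = -4.937751

2.58044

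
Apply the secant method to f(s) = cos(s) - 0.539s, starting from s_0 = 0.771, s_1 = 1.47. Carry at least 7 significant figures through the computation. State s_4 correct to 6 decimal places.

f(s_0) = 0.301645, f(s_1) = -0.691704
s_2 = 1.470000 - (-0.691704)·(1.470000 - 0.771000)/(-0.691704 - (0.301645)) = 0.983262; f(s_2) = 0.024333
s_3 = 0.983262 - (0.024333)·(0.983262 - 1.470000)/(0.024333 - (-0.691704)) = 0.999802; f(s_3) = 0.001575
s_4 = 0.999802 - (0.001575)·(0.999802 - 0.983262)/(0.001575 - (0.024333)) = 1.000947; f(s_4) = -0.000006

1.000947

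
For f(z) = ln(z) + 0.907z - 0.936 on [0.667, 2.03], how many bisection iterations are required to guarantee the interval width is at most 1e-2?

Initial width b − a = 2.03 − 0.667 = 1.363000.
After n steps the width is (b−a)/2^n; need (b−a)/2^n ≤ 1e-2.
So n ≥ log₂(1.363000/1e-2) = log₂(136.3000) ≈ 7.0906.
Hence n = 8.

8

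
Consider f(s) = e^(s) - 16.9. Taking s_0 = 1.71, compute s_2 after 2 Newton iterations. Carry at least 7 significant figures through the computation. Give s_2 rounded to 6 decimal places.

f'(s) = e^(s)
s_0 = 1.710000: f = -11.371039, f' = 5.528961 → s_1 = 1.710000 - (-11.371039)/(5.528961) = 3.766632
s_1 = 3.766632: f = 26.334202, f' = 43.234202 → s_2 = 3.766632 - (26.334202)/(43.234202) = 3.157526

3.157526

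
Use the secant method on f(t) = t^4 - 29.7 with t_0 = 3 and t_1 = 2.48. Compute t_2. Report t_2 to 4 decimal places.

f(t_0) = 51.300000, f(t_1) = 8.127420
t_2 = 2.480000 - (8.127420)·(2.480000 - 3.000000)/(8.127420 - (51.300000)) = 2.382108; f(t_2) = 2.499242

2.3821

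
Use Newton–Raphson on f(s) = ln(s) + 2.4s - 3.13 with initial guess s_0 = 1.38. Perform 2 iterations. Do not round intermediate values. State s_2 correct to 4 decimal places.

1.2210

f'(s) = 1/s + 2.4
s_0 = 1.380000: f = 0.504083, f' = 3.124638 → s_1 = 1.380000 - (0.504083)/(3.124638) = 1.218675
s_1 = 1.218675: f = -0.007417, f' = 3.220564 → s_2 = 1.218675 - (-0.007417)/(3.220564) = 1.220978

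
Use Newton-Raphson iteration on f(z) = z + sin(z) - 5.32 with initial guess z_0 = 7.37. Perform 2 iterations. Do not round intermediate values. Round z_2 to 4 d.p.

f'(z) = 1 + cos(z)
z_0 = 7.370000: f = 2.935149, f' = 1.465307 → z_1 = 7.370000 - (2.935149)/(1.465307) = 5.366905
z_1 = 5.366905: f = -0.746437, f' = 1.608775 → z_2 = 5.366905 - (-0.746437)/(1.608775) = 5.830884

5.8309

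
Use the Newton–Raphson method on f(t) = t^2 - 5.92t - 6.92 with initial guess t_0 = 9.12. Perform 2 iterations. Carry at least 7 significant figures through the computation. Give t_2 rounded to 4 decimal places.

f'(t) = 2t - 5.92
t_0 = 9.120000: f = 22.264000, f' = 12.320000 → t_1 = 9.120000 - (22.264000)/(12.320000) = 7.312857
t_1 = 7.312857: f = 3.265765, f' = 8.705714 → t_2 = 7.312857 - (3.265765)/(8.705714) = 6.937728

6.9377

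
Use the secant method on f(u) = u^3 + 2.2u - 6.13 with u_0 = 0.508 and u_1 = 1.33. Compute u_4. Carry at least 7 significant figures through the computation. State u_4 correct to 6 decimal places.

f(u_0) = -4.881303, f(u_1) = -0.851363
u_2 = 1.330000 - (-0.851363)·(1.330000 - 0.508000)/(-0.851363 - (-4.881303)) = 1.503655; f(u_2) = 0.577775
u_3 = 1.503655 - (0.577775)·(1.503655 - 1.330000)/(0.577775 - (-0.851363)) = 1.433450; f(u_3) = -0.030991
u_4 = 1.433450 - (-0.030991)·(1.433450 - 1.503655)/(-0.030991 - (0.577775)) = 1.437024; f(u_4) = -0.001042

1.437024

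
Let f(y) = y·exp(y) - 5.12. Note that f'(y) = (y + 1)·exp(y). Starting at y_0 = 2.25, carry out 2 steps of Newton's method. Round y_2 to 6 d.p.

y_0 = 2.250000: f = 16.227406, f' = 30.835141 → y_1 = 2.250000 - (16.227406)/(30.835141) = 1.723737
y_1 = 1.723737: f = 4.542293, f' = 15.267728 → y_2 = 1.723737 - (4.542293)/(15.267728) = 1.426227

1.426227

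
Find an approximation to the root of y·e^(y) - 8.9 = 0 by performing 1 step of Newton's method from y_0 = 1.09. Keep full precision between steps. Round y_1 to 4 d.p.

2.0002

Newton update: y ← y − f(y)/f'(y).
f'(y) = (y + 1)·e^(y)
y_0 = 1.090000: f = -5.658041, f' = 6.216233 → y_1 = 1.090000 - (-5.658041)/(6.216233) = 2.000204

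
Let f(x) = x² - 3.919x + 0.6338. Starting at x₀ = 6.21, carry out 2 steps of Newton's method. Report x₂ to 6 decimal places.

f'(x) = 2x - 3.919
x_0 = 6.210000: f = 14.860910, f' = 8.501000 → x_1 = 6.210000 - (14.860910)/(8.501000) = 4.461863
x_1 = 4.461863: f = 3.055982, f' = 5.004727 → x_2 = 4.461863 - (3.055982)/(5.004727) = 3.851244

3.851244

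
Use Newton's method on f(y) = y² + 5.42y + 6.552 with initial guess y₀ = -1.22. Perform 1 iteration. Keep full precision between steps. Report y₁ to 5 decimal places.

-1.69919

f'(y) = 2y + 5.42
y_0 = -1.220000: f = 1.428000, f' = 2.980000 → y_1 = -1.220000 - (1.428000)/(2.980000) = -1.699195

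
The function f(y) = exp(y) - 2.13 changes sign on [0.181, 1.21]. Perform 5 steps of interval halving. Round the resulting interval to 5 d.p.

[0.72766, 0.75981]

f(0.181000) = -0.931585, f(1.210000) = 1.223485 (opposite signs)
step 1: m = 0.695500, f(m) = -0.125289 < 0 → root in [0.695500, 1.210000]
step 2: m = 0.952750, f(m) = 0.462830 > 0 → root in [0.695500, 0.952750]
step 3: m = 0.824125, f(m) = 0.149885 > 0 → root in [0.695500, 0.824125]
step 4: m = 0.759813, f(m) = 0.007875 > 0 → root in [0.695500, 0.759813]
step 5: m = 0.727656, f(m) = -0.059777 < 0 → root in [0.727656, 0.759813]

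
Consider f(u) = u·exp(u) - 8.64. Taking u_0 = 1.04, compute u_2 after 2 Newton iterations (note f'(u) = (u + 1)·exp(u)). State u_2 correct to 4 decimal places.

u_0 = 1.040000: f = -5.697614, f' = 5.771603 → u_1 = 1.040000 - (-5.697614)/(5.771603) = 2.027181
u_1 = 2.027181: f = 6.751672, f' = 22.984322 → u_2 = 2.027181 - (6.751672)/(22.984322) = 1.733429

1.7334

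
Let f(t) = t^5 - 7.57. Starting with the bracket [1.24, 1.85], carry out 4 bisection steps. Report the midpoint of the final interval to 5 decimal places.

1.48781

f(1.240000) = -4.638375, f(1.850000) = 14.099987 (opposite signs)
step 1: m = 1.545000, f(m) = 1.233238 > 0 → root in [1.240000, 1.545000]
step 2: m = 1.392500, f(m) = -2.334285 < 0 → root in [1.392500, 1.545000]
step 3: m = 1.468750, f(m) = -0.734986 < 0 → root in [1.468750, 1.545000]
step 4: m = 1.506875, f(m) = 0.199376 > 0 → root in [1.468750, 1.506875]
Midpoint of [1.468750, 1.506875] = 1.487812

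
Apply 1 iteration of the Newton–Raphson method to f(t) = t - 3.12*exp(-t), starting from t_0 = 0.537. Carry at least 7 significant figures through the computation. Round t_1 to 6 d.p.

0.992667

Newton update: t ← t − f(t)/f'(t).
f'(t) = 1 + 3.12*exp(-t)
t_0 = 0.537000: f = -1.286637, f' = 2.823637 → t_1 = 0.537000 - (-1.286637)/(2.823637) = 0.992667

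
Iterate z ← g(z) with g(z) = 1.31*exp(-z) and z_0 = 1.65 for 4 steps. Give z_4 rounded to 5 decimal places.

0.81627

z_1 = g(1.650000) = 0.251585
z_2 = g(0.251585) = 1.018613
z_3 = g(1.018613) = 0.473035
z_4 = g(0.473035) = 0.816272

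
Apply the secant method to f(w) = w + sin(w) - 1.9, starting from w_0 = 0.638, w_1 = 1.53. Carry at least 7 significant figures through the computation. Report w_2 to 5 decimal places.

Secant update: w_(k+1) = w_k − f(w_k)·(w_k − w_(k-1))/(f(w_k) − f(w_(k-1))).
f(w_0) = -0.666410, f(w_1) = 0.629168
w_2 = 1.530000 - (0.629168)·(1.530000 - 0.638000)/(0.629168 - (-0.666410)) = 1.096820; f(w_2) = 0.086581

1.09682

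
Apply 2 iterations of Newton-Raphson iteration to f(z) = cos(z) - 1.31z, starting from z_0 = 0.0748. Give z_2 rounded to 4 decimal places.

Newton update: z ← z − f(z)/f'(z).
f'(z) = -sin(z) - 1.31
z_0 = 0.074800: f = 0.899216, f' = -1.384730 → z_1 = 0.074800 - (0.899216)/(-1.384730) = 0.724180
z_1 = 0.724180: f = -0.199632, f' = -1.972521 → z_2 = 0.724180 - (-0.199632)/(-1.972521) = 0.622973

0.6230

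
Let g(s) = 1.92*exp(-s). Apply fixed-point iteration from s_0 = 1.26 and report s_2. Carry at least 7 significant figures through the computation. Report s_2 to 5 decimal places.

s_1 = g(1.260000) = 0.544616
s_2 = g(0.544616) = 1.113724

1.11372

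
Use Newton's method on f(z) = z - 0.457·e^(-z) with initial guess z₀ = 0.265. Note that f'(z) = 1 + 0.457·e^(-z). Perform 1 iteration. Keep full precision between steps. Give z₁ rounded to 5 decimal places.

0.32839

Newton update: z ← z − f(z)/f'(z).
z_0 = 0.265000: f = -0.085613, f' = 1.350613 → z_1 = 0.265000 - (-0.085613)/(1.350613) = 0.328388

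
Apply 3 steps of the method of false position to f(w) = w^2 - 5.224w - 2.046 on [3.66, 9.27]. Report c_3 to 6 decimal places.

5.435112

f(3.660000) = -7.770240, f(9.270000) = 35.460420
step 1: c = 4.668336, f(c) = -4.640025 < 0 → new bracket [4.668336, 9.270000]
step 2: c = 5.200795, f(c) = -2.166684 < 0 → new bracket [5.200795, 9.270000]
step 3: c = 5.435112, f(c) = -0.898580 < 0 → new bracket [5.435112, 9.270000]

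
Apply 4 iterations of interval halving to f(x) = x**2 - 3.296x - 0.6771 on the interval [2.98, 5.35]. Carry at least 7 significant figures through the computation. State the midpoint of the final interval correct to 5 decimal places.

3.49844

f(2.980000) = -1.618780, f(5.350000) = 10.311800 (opposite signs)
step 1: m = 4.165000, f(m) = 2.942285 > 0 → root in [2.980000, 4.165000]
step 2: m = 3.572500, f(m) = 0.310696 > 0 → root in [2.980000, 3.572500]
step 3: m = 3.276250, f(m) = -0.741806 < 0 → root in [3.276250, 3.572500]
step 4: m = 3.424375, f(m) = -0.237496 < 0 → root in [3.424375, 3.572500]
Midpoint of [3.424375, 3.572500] = 3.498437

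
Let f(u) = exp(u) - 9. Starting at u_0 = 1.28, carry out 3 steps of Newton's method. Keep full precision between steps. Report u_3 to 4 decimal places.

Newton update: u ← u − f(u)/f'(u).
f'(u) = exp(u)
u_0 = 1.280000: f = -5.403360, f' = 3.596640 → u_1 = 1.280000 - (-5.403360)/(3.596640) = 2.782336
u_1 = 2.782336: f = 7.156714, f' = 16.156714 → u_2 = 2.782336 - (7.156714)/(16.156714) = 2.339380
u_2 = 2.339380: f = 1.374799, f' = 10.374799 → u_3 = 2.339380 - (1.374799)/(10.374799) = 2.206866

2.2069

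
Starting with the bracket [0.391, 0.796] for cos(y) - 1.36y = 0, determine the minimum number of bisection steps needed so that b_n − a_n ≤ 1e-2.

6

Initial width b − a = 0.796 − 0.391 = 0.405000.
After n steps the width is (b−a)/2^n; need (b−a)/2^n ≤ 1e-2.
So n ≥ log₂(0.405000/1e-2) = log₂(40.5000) ≈ 5.3399.
Hence n = 6.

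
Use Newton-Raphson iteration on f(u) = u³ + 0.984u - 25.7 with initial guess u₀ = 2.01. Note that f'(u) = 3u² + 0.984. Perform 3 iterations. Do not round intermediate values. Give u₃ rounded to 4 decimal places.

u_0 = 2.010000: f = -15.601559, f' = 13.104300 → u_1 = 2.010000 - (-15.601559)/(13.104300) = 3.200568
u_1 = 3.200568: f = 10.234808, f' = 31.714905 → u_2 = 3.200568 - (10.234808)/(31.714905) = 2.877855
u_2 = 2.877855: f = 0.966347, f' = 25.830149 → u_3 = 2.877855 - (0.966347)/(25.830149) = 2.840443

2.8404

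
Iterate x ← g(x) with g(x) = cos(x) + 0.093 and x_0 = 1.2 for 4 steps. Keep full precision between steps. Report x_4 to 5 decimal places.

0.89464

x_1 = g(1.200000) = 0.455358
x_2 = g(0.455358) = 0.991104
x_3 = g(0.991104) = 0.640767
x_4 = g(0.640767) = 0.894638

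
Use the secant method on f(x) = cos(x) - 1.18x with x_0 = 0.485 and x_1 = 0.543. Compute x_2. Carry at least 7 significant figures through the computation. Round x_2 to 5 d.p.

f(x_0) = 0.312375, f(x_1) = 0.215422
x_2 = 0.543000 - (0.215422)·(0.543000 - 0.485000)/(0.215422 - (0.312375)) = 0.671872; f(x_2) = -0.010152

0.67187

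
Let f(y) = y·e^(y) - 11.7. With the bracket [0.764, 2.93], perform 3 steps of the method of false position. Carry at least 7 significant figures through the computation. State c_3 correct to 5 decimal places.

1.61487

f(0.764000) = -10.059809, f(2.930000) = 43.171957
step 1: c = 1.173334, f(c) = -7.906905 < 0 → new bracket [1.173334, 2.930000]
step 2: c = 1.445262, f(c) = -5.567806 < 0 → new bracket [1.445262, 2.930000]
step 3: c = 1.614872, f(c) = -3.581649 < 0 → new bracket [1.614872, 2.930000]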